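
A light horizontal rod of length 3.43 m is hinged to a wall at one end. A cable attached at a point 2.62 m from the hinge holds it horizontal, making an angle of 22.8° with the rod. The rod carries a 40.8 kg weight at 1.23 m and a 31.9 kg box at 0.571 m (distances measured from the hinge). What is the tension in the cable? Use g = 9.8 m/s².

Taking torques about the hinge:
Weight: 40.8 × 9.8 = 399.8 N down at 1.23 m → arm 1.23 m, τ = 399.8 × 1.23 = 491.8 N·m clockwise.
Box: 31.9 × 9.8 = 312.6 N down at 0.571 m → arm 0.571 m, τ = 312.6 × 0.571 = 178.5 N·m clockwise.
Total clockwise load moment = 670.3 N·m.
The cable tension T acts at 2.62 m; only its component perpendicular to the rod, T sinθ, produces torque. sin 22.8° = 0.3875.
Balancing moments: T × 2.62 × 0.3875 = 670.3, giving T = 670.3 / 1.015 = 660 N.

T ≈ 660 N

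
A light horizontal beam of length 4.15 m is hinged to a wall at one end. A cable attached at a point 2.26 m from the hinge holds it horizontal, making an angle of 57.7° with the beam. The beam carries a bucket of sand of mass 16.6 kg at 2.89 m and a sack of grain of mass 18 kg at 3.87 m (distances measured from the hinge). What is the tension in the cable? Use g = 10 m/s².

Taking torques about the hinge:
Bucket of sand: 16.6 × 10 = 166 N down at 2.89 m → arm 2.89 m, τ = 166 × 2.89 = 479.7 N·m clockwise.
Sack of grain: 18 × 10 = 180 N down at 3.87 m → arm 3.87 m, τ = 180 × 3.87 = 696.6 N·m clockwise.
Total clockwise load moment = 1176 N·m.
The cable tension T acts at 2.26 m; only its component perpendicular to the beam, T sinθ, produces torque. sin 57.7° = 0.8453.
Balancing moments: T × 2.26 × 0.8453 = 1176, giving T = 1176 / 1.91 = 616 N.

T ≈ 616 N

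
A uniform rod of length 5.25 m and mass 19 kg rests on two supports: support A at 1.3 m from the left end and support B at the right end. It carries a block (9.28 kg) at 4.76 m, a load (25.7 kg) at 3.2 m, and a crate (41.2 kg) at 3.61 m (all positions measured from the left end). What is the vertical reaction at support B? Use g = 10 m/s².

Choose support A as the axis so its reaction then has zero moment arm.
Beam weight: 19 × 10 = 190 N down at 2.625 m → arm 1.325 m, τ = 190 × 1.325 = 251.8 N·m clockwise.
Block: 9.28 × 10 = 92.8 N down at 4.76 m → arm 3.46 m, τ = 92.8 × 3.46 = 321.1 N·m clockwise.
Load: 25.7 × 10 = 257 N down at 3.2 m → arm 1.9 m, τ = 257 × 1.9 = 488.3 N·m clockwise.
Crate: 41.2 × 10 = 412 N down at 3.61 m → arm 2.31 m, τ = 412 × 2.31 = 951.7 N·m clockwise.
Net load moment about support A = 2013 N·m clockwise.
Reaction R at support B is upward at 5.25 m, arm 3.95 m → moment R × 3.95 counterclockwise.
Στ = 0 ⇒ R × 3.95 = 2013 ⇒ R = 510 N.

R_B ≈ 510 N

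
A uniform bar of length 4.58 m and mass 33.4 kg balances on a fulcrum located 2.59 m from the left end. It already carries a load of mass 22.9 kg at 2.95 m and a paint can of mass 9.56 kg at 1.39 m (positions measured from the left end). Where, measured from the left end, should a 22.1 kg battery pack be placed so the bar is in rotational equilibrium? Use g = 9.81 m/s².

x ≈ 3.19 m from the left end

Choose the fulcrum (at 2.59 m from the left end) as the axis so the support reaction has zero arm there.
Beam weight: 33.4 × 9.81 = 327.7 N down at 2.29 m → arm 0.3 m, τ = 327.7 × 0.3 = 98.31 N·m counterclockwise.
Load: 22.9 × 9.81 = 224.6 N down at 2.95 m → arm 0.36 m, τ = 224.6 × 0.36 = 80.86 N·m clockwise.
Paint can: 9.56 × 9.81 = 93.78 N down at 1.39 m → arm 1.2 m, τ = 93.78 × 1.2 = 112.5 N·m counterclockwise.
Net moment of existing loads = 129.9 N·m counterclockwise.
The battery pack weighs 22.1 × 9.81 = 216.8 N and must supply an equal clockwise moment, so its lever arm about the fulcrum is 129.9 / 216.8 = 0.599 m.
That puts it at 2.59 + 0.599 = 3.19 m from the left end.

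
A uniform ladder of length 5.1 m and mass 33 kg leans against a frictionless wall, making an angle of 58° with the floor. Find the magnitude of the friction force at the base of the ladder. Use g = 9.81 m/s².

Take moments about the foot of the ladder.
Ladder weight 33×9.81 = 323.7 N acts at 2.55 m along the ladder; its horizontal arm is 2.55·cos58° = 1.351 m → τ = 437.3 N·m clockwise.
Wall normal N acts horizontally at the top; its moment arm is the height L sinθ = 5.1·sin58° = 4.325 m, counterclockwise.
Setting net torque to zero: N × 4.325 = 437.3 → N = 101 N.
ΣFx = 0: friction at the foot balances the wall's push, so f = N_wall = 101 N.

f ≈ 101 N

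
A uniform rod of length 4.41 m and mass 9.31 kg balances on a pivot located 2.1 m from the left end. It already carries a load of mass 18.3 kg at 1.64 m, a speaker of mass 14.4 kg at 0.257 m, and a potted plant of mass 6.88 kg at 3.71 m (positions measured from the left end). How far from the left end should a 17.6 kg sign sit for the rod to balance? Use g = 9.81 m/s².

Take moments about the pivot (at 2.1 m from the left end).
Beam weight: 9.31 × 9.81 = 91.33 N down at 2.205 m → arm 0.105 m, τ = 91.33 × 0.105 = 9.59 N·m clockwise.
Load: 18.3 × 9.81 = 179.5 N down at 1.64 m → arm 0.46 m, τ = 179.5 × 0.46 = 82.57 N·m counterclockwise.
Speaker: 14.4 × 9.81 = 141.3 N down at 0.257 m → arm 1.843 m, τ = 141.3 × 1.843 = 260.4 N·m counterclockwise.
Potted plant: 6.88 × 9.81 = 67.49 N down at 3.71 m → arm 1.61 m, τ = 67.49 × 1.61 = 108.7 N·m clockwise.
Net moment of existing loads = 224.7 N·m counterclockwise.
The sign weighs 17.6 × 9.81 = 172.7 N and must supply an equal clockwise moment, so its lever arm about the pivot is 224.7 / 172.7 = 1.3 m.
That puts it at 2.1 + 1.3 = 3.4 m from the left end.

x ≈ 3.4 m from the left end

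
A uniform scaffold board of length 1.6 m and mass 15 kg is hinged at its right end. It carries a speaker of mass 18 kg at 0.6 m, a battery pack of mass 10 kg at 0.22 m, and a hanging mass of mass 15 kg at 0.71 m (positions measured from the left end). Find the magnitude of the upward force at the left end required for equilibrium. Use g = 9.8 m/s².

F ≈ 350 N

Sum moments about the right end (the unknown pivot reaction has zero arm there).
Beam weight: 15 × 9.8 = 147 N down at 0.8 m → arm 0.8 m, τ = 147 × 0.8 = 117.6 N·m counterclockwise.
Speaker: 18 × 9.8 = 176.4 N down at 0.6 m → arm 1 m, τ = 176.4 × 1 = 176.4 N·m counterclockwise.
Battery pack: 10 × 9.8 = 98 N down at 0.22 m → arm 1.38 m, τ = 98 × 1.38 = 135.2 N·m counterclockwise.
Hanging mass: 15 × 9.8 = 147 N down at 0.71 m → arm 0.89 m, τ = 147 × 0.89 = 130.8 N·m counterclockwise.
Net moment of the loads = 560 N·m counterclockwise.
The upward force F acts at the left end, arm 1.6 m, giving F × 1.6 clockwise.
Balancing moments: F × 1.6 = 560, giving F = 560 / 1.6 = 350 N.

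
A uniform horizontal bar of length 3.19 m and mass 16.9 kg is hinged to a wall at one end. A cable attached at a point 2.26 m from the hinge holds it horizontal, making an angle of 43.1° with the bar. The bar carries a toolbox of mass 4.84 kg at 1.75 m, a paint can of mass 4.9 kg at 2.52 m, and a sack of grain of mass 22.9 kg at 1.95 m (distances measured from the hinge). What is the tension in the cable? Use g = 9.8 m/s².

T ≈ 587 N

Take moments about the hinge.
Beam weight: 16.9 × 9.8 = 165.6 N down at 1.595 m → arm 1.595 m, τ = 165.6 × 1.595 = 264.1 N·m clockwise.
Toolbox: 4.84 × 9.8 = 47.43 N down at 1.75 m → arm 1.75 m, τ = 47.43 × 1.75 = 83 N·m clockwise.
Paint can: 4.9 × 9.8 = 48.02 N down at 2.52 m → arm 2.52 m, τ = 48.02 × 2.52 = 121 N·m clockwise.
Sack of grain: 22.9 × 9.8 = 224.4 N down at 1.95 m → arm 1.95 m, τ = 224.4 × 1.95 = 437.6 N·m clockwise.
Total clockwise load moment = 905.7 N·m.
The cable tension T acts at 2.26 m; only its component perpendicular to the bar, T sinθ, produces torque. sin 43.1° = 0.6833.
For rotational equilibrium, T × 2.26 × 0.6833 = 905.7, so T = 905.7 / 1.544 = 587 N.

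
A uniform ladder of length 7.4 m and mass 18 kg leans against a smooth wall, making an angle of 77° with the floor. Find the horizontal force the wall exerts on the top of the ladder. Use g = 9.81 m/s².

Sum moments about the foot of the ladder (the floor normal and friction both act there and drop out).
Ladder weight 18×9.81 = 176.6 N acts at 3.7 m along the ladder; its horizontal arm is 3.7·cos77° = 0.8323 m → τ = 147 N·m clockwise.
Wall normal N acts horizontally at the top; its moment arm is the height L sinθ = 7.4·sin77° = 7.21 m, counterclockwise.
For rotational equilibrium, N × 7.21 = 147, so N = 20.4 N.

N_wall ≈ 20.4 N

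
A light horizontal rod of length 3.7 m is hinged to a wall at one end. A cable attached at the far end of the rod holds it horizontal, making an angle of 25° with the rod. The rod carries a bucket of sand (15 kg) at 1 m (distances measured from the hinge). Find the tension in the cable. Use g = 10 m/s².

Choose the hinge as the axis so the unknown hinge reaction has zero arm there.
Bucket of sand: 15 × 10 = 150 N down at 1 m → arm 1 m, τ = 150 × 1 = 150 N·m clockwise.
Total clockwise load moment = 150 N·m.
The cable tension T acts at 3.7 m; only its component perpendicular to the rod, T sinθ, produces torque. sin 25° = 0.4226.
Balancing moments: T × 3.7 × 0.4226 = 150, giving T = 150 / 1.564 = 95.9 N.

T ≈ 95.9 N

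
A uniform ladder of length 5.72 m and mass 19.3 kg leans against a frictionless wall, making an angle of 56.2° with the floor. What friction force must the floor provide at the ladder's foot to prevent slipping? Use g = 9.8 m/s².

f ≈ 63.3 N

About the foot of the ladder:
Ladder weight 19.3×9.8 = 189.1 N acts at 2.86 m along the ladder; its horizontal arm is 2.86·cos56.2° = 1.591 m → τ = 300.9 N·m clockwise.
Wall normal N acts horizontally at the top; its moment arm is the height L sinθ = 5.72·sin56.2° = 4.753 m, counterclockwise.
For rotational equilibrium, N × 4.753 = 300.9, so N = 63.3 N.
ΣFx = 0: friction at the foot balances the wall's push, so f = N_wall = 63.3 N.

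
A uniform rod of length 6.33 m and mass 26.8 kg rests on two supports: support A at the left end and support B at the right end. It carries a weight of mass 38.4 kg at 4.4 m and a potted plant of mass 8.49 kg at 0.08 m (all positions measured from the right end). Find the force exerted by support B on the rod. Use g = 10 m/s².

Sum moments about support A (its reaction then has zero moment arm).
Beam weight: 26.8 × 10 = 268 N down at 3.165 m → arm 3.165 m, τ = 268 × 3.165 = 848.2 N·m clockwise.
Weight: 38.4 × 10 = 384 N down at 4.4 m → arm 1.93 m, τ = 384 × 1.93 = 741.1 N·m clockwise.
Potted plant: 8.49 × 10 = 84.9 N down at 0.08 m → arm 6.25 m, τ = 84.9 × 6.25 = 530.6 N·m clockwise.
Net load moment about support A = 2120 N·m clockwise.
Reaction R at support B is upward at 0 m, arm 6.33 m → moment R × 6.33 counterclockwise.
Setting net torque to zero: R × 6.33 = 2120 → R = 335 N.

R_B ≈ 335 N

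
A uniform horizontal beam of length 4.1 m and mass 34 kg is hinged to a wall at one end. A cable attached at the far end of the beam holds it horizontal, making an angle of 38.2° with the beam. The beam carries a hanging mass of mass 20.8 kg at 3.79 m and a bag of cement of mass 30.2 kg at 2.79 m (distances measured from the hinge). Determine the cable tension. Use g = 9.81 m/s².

Sum moments about the hinge (the unknown hinge reaction has zero arm there).
Beam weight: 34 × 9.81 = 333.5 N down at 2.05 m → arm 2.05 m, τ = 333.5 × 2.05 = 683.7 N·m clockwise.
Hanging mass: 20.8 × 9.81 = 204 N down at 3.79 m → arm 3.79 m, τ = 204 × 3.79 = 773.2 N·m clockwise.
Bag of cement: 30.2 × 9.81 = 296.3 N down at 2.79 m → arm 2.79 m, τ = 296.3 × 2.79 = 826.7 N·m clockwise.
Total clockwise load moment = 2284 N·m.
The cable tension T acts at 4.1 m; only its component perpendicular to the beam, T sinθ, produces torque. sin 38.2° = 0.6184.
Balancing moments: T × 4.1 × 0.6184 = 2284, giving T = 2284 / 2.535 = 901 N.

T ≈ 901 N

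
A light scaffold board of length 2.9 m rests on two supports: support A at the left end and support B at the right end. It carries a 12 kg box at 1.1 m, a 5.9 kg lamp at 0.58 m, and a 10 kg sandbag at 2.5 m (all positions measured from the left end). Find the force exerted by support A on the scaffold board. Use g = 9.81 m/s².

R_A ≈ 133 N

About support B:
Box: 12 × 9.81 = 117.7 N down at 1.1 m → arm 1.8 m, τ = 117.7 × 1.8 = 211.9 N·m counterclockwise.
Lamp: 5.9 × 9.81 = 57.88 N down at 0.58 m → arm 2.32 m, τ = 57.88 × 2.32 = 134.3 N·m counterclockwise.
Sandbag: 10 × 9.81 = 98.1 N down at 2.5 m → arm 0.4 m, τ = 98.1 × 0.4 = 39.24 N·m counterclockwise.
Net load moment about support B = 385.4 N·m counterclockwise.
Reaction R at support A is upward at 0 m, arm 2.9 m → moment R × 2.9 clockwise.
For rotational equilibrium, R × 2.9 = 385.4, so R = 133 N.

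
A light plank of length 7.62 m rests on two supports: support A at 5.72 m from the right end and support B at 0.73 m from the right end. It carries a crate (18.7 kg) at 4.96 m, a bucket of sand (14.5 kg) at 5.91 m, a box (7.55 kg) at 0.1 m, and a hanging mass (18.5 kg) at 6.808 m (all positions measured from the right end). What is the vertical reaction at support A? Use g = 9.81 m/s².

R_A ≈ 515 N

Take moments about support B.
Crate: 18.7 × 9.81 = 183.4 N down at 4.96 m → arm 4.23 m, τ = 183.4 × 4.23 = 775.8 N·m counterclockwise.
Bucket of sand: 14.5 × 9.81 = 142.2 N down at 5.91 m → arm 5.18 m, τ = 142.2 × 5.18 = 736.6 N·m counterclockwise.
Box: 7.55 × 9.81 = 74.07 N down at 0.1 m → arm 0.63 m, τ = 74.07 × 0.63 = 46.66 N·m clockwise.
Hanging mass: 18.5 × 9.81 = 181.5 N down at 6.808 m → arm 6.078 m, τ = 181.5 × 6.078 = 1103 N·m counterclockwise.
Net load moment about support B = 2569 N·m counterclockwise.
Reaction R at support A is upward at 5.72 m, arm 4.99 m → moment R × 4.99 clockwise.
Στ = 0 ⇒ R × 4.99 = 2569 ⇒ R = 515 N.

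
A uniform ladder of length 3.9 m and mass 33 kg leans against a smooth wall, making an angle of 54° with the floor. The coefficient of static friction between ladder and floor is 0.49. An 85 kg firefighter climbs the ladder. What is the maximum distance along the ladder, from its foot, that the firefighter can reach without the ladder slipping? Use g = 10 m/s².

About the foot of the ladder:
Ladder weight 33×10 = 330 N acts at 1.95 m along the ladder; its horizontal arm is 1.95·cos54° = 1.146 m → τ = 378.2 N·m clockwise.
Firefighter weight 85×10 = 850 N at distance d → arm d·cos54° → τ = 850·d·0.5878 clockwise.
Wall normal N at the top has arm L sinθ = 3.155 m counterclockwise, so Στ = 0 gives N·3.155 = 378.2 + 499.6·d.
ΣFy = 0 ⇒ N_floor = 1180 N, so the maximum friction is μ_s·N_floor = 0.49×1180 = 578.2 N. ΣFx = 0 ⇒ N_wall = f, so at the slipping point N = 578.2 N.
Substituting: 578.2×3.155 = 378.2 + 499.6·d ⇒ d = (1824 − 378.2) / 499.6 = 2.89 m.

d ≈ 2.89 m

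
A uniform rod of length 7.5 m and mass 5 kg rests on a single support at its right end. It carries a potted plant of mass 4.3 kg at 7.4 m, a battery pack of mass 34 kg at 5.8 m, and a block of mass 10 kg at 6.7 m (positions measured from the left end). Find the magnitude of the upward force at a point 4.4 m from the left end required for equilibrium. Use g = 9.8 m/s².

Taking torques about the right end:
Beam weight: 5 × 9.8 = 49 N down at 3.75 m → arm 3.75 m, τ = 49 × 3.75 = 183.8 N·m counterclockwise.
Potted plant: 4.3 × 9.8 = 42.14 N down at 7.4 m → arm 0.1 m, τ = 42.14 × 0.1 = 4.214 N·m counterclockwise.
Battery pack: 34 × 9.8 = 333.2 N down at 5.8 m → arm 1.7 m, τ = 333.2 × 1.7 = 566.4 N·m counterclockwise.
Block: 10 × 9.8 = 98 N down at 6.7 m → arm 0.8 m, τ = 98 × 0.8 = 78.4 N·m counterclockwise.
Net moment of the loads = 832.8 N·m counterclockwise.
The upward force F acts at a point 4.4 m from the left end, arm 3.1 m, giving F × 3.1 clockwise.
Setting net torque to zero: F × 3.1 = 832.8 → F = 832.8 / 3.1 = 269 N.

F ≈ 269 N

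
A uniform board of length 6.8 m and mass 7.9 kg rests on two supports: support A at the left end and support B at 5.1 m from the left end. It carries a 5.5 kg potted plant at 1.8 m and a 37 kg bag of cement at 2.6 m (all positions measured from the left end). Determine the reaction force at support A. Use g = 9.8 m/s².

R_A ≈ 238 N

Sum moments about support B (its reaction then has zero moment arm).
Beam weight: 7.9 × 9.8 = 77.42 N down at 3.4 m → arm 1.7 m, τ = 77.42 × 1.7 = 131.6 N·m counterclockwise.
Potted plant: 5.5 × 9.8 = 53.9 N down at 1.8 m → arm 3.3 m, τ = 53.9 × 3.3 = 177.9 N·m counterclockwise.
Bag of cement: 37 × 9.8 = 362.6 N down at 2.6 m → arm 2.5 m, τ = 362.6 × 2.5 = 906.5 N·m counterclockwise.
Net load moment about support B = 1216 N·m counterclockwise.
Reaction R at support A is upward at 0 m, arm 5.1 m → moment R × 5.1 clockwise.
Balancing moments: R × 5.1 = 1216, giving R = 238 N.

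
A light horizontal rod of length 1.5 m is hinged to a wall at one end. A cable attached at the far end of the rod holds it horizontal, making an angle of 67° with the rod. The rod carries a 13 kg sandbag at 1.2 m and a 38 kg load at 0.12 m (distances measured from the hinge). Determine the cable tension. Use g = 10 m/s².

About the hinge:
Sandbag: 13 × 10 = 130 N down at 1.2 m → arm 1.2 m, τ = 130 × 1.2 = 156 N·m clockwise.
Load: 38 × 10 = 380 N down at 0.12 m → arm 0.12 m, τ = 380 × 0.12 = 45.6 N·m clockwise.
Total clockwise load moment = 201.6 N·m.
The cable tension T acts at 1.5 m; only its component perpendicular to the rod, T sinθ, produces torque. sin 67° = 0.9205.
Στ = 0 ⇒ T × 1.5 × 0.9205 = 201.6 ⇒ T = 201.6 / 1.381 = 146 N.

T ≈ 146 N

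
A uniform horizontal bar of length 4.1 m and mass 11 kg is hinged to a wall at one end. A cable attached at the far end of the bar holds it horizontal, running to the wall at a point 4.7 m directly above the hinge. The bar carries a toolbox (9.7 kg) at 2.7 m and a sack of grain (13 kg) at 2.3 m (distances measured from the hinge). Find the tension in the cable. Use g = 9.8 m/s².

T ≈ 249 N

Choose the hinge as the axis so the unknown hinge reaction has zero arm there.
Beam weight: 11 × 9.8 = 107.8 N down at 2.05 m → arm 2.05 m, τ = 107.8 × 2.05 = 221 N·m clockwise.
Toolbox: 9.7 × 9.8 = 95.06 N down at 2.7 m → arm 2.7 m, τ = 95.06 × 2.7 = 256.7 N·m clockwise.
Sack of grain: 13 × 9.8 = 127.4 N down at 2.3 m → arm 2.3 m, τ = 127.4 × 2.3 = 293 N·m clockwise.
Total clockwise load moment = 770.7 N·m.
The cable tension T acts at 4.1 m; only its component perpendicular to the bar, T sinθ, produces torque. sinθ = h/√(h²+d²) = 4.7/√(4.7²+4.1²) = 0.7536.
Στ = 0 ⇒ T × 4.1 × 0.7536 = 770.7 ⇒ T = 770.7 / 3.09 = 249 N.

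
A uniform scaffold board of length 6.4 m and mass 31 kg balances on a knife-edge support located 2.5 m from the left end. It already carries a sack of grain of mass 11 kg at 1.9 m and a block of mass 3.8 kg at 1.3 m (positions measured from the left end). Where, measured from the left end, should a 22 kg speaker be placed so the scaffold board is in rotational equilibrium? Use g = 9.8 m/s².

x ≈ 2.02 m from the left end

Choose the knife-edge support (at 2.5 m from the left end) as the axis so the support reaction has zero arm there.
Beam weight: 31 × 9.8 = 303.8 N down at 3.2 m → arm 0.7 m, τ = 303.8 × 0.7 = 212.7 N·m clockwise.
Sack of grain: 11 × 9.8 = 107.8 N down at 1.9 m → arm 0.6 m, τ = 107.8 × 0.6 = 64.68 N·m counterclockwise.
Block: 3.8 × 9.8 = 37.24 N down at 1.3 m → arm 1.2 m, τ = 37.24 × 1.2 = 44.69 N·m counterclockwise.
Net moment of existing loads = 103.3 N·m clockwise.
The speaker weighs 22 × 9.8 = 215.6 N and must supply an equal counterclockwise moment, so its lever arm about the knife-edge support is 103.3 / 215.6 = 0.479 m.
That puts it at 2.5 − 0.479 = 2.02 m from the left end.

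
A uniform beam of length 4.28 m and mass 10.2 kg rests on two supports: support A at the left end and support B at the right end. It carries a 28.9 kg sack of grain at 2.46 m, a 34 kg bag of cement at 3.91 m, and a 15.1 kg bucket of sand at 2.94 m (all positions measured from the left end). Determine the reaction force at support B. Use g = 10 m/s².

R_B ≈ 631 N

Sum moments about support A (its reaction then has zero moment arm).
Beam weight: 10.2 × 10 = 102 N down at 2.14 m → arm 2.14 m, τ = 102 × 2.14 = 218.3 N·m clockwise.
Sack of grain: 28.9 × 10 = 289 N down at 2.46 m → arm 2.46 m, τ = 289 × 2.46 = 710.9 N·m clockwise.
Bag of cement: 34 × 10 = 340 N down at 3.91 m → arm 3.91 m, τ = 340 × 3.91 = 1329 N·m clockwise.
Bucket of sand: 15.1 × 10 = 151 N down at 2.94 m → arm 2.94 m, τ = 151 × 2.94 = 443.9 N·m clockwise.
Net load moment about support A = 2702 N·m clockwise.
Reaction R at support B is upward at 4.28 m, arm 4.28 m → moment R × 4.28 counterclockwise.
For rotational equilibrium, R × 4.28 = 2702, so R = 631 N.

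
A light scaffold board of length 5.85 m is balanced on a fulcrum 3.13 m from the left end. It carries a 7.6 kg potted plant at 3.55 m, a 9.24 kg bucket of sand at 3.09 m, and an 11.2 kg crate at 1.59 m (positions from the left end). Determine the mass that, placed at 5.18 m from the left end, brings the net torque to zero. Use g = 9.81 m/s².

m ≈ 7.04 kg

Taking torques about the fulcrum (at 3.13 m from the left end):
Potted plant: 7.6 × 9.81 = 74.56 N down at 3.55 m → arm 0.42 m, τ = 74.56 × 0.42 = 31.32 N·m clockwise.
Bucket of sand: 9.24 × 9.81 = 90.64 N down at 3.09 m → arm 0.04 m, τ = 90.64 × 0.04 = 3.626 N·m counterclockwise.
Crate: 11.2 × 9.81 = 109.9 N down at 1.59 m → arm 1.54 m, τ = 109.9 × 1.54 = 169.2 N·m counterclockwise.
Net moment of known loads = 141.5 N·m counterclockwise.
An unknown mass m at 5.18 m has arm 2.05 m; its moment is m·g·2.05 clockwise.
For rotational equilibrium, m × 9.81 × 2.05 = 141.5, so m = 141.5 / (9.81 × 2.05) = 7.04 kg.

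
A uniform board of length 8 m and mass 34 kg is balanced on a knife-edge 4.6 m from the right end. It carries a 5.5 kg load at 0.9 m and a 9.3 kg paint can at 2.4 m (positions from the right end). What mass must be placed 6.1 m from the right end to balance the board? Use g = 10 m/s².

m ≈ 40.8 kg

Sum moments about the knife-edge (at 4.6 m from the right end) (the support reaction has zero arm there).
Beam weight: 34 × 10 = 340 N down at 4 m → arm 0.6 m, τ = 340 × 0.6 = 204 N·m clockwise.
Load: 5.5 × 10 = 55 N down at 0.9 m → arm 3.7 m, τ = 55 × 3.7 = 203.5 N·m clockwise.
Paint can: 9.3 × 10 = 93 N down at 2.4 m → arm 2.2 m, τ = 93 × 2.2 = 204.6 N·m clockwise.
Net moment of known loads = 612.1 N·m clockwise.
An unknown mass m at 6.1 m has arm 1.5 m; its moment is m·g·1.5 counterclockwise.
For rotational equilibrium, m × 10 × 1.5 = 612.1, so m = 612.1 / (10 × 1.5) = 40.8 kg.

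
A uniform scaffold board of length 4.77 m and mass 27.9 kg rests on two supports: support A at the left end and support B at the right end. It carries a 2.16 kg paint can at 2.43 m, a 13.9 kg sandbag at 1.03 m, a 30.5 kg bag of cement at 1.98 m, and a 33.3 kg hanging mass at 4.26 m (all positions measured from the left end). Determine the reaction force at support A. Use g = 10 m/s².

Sum moments about support B (its reaction then has zero moment arm).
Beam weight: 27.9 × 10 = 279 N down at 2.385 m → arm 2.385 m, τ = 279 × 2.385 = 665.4 N·m counterclockwise.
Paint can: 2.16 × 10 = 21.6 N down at 2.43 m → arm 2.34 m, τ = 21.6 × 2.34 = 50.54 N·m counterclockwise.
Sandbag: 13.9 × 10 = 139 N down at 1.03 m → arm 3.74 m, τ = 139 × 3.74 = 519.9 N·m counterclockwise.
Bag of cement: 30.5 × 10 = 305 N down at 1.98 m → arm 2.79 m, τ = 305 × 2.79 = 851 N·m counterclockwise.
Hanging mass: 33.3 × 10 = 333 N down at 4.26 m → arm 0.51 m, τ = 333 × 0.51 = 169.8 N·m counterclockwise.
Net load moment about support B = 2257 N·m counterclockwise.
Reaction R at support A is upward at 0 m, arm 4.77 m → moment R × 4.77 clockwise.
For rotational equilibrium, R × 4.77 = 2257, so R = 473 N.

R_A ≈ 473 N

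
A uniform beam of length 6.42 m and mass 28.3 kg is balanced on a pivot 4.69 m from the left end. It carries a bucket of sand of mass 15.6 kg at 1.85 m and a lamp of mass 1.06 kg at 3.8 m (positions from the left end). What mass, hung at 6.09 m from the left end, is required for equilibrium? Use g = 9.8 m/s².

m ≈ 62.2 kg

Choose the pivot (at 4.69 m from the left end) as the axis so the support reaction has zero arm there.
Beam weight: 28.3 × 9.8 = 277.3 N down at 3.21 m → arm 1.48 m, τ = 277.3 × 1.48 = 410.4 N·m counterclockwise.
Bucket of sand: 15.6 × 9.8 = 152.9 N down at 1.85 m → arm 2.84 m, τ = 152.9 × 2.84 = 434.2 N·m counterclockwise.
Lamp: 1.06 × 9.8 = 10.39 N down at 3.8 m → arm 0.89 m, τ = 10.39 × 0.89 = 9.247 N·m counterclockwise.
Net moment of known loads = 853.8 N·m counterclockwise.
An unknown mass m at 6.09 m has arm 1.4 m; its moment is m·g·1.4 clockwise.
For rotational equilibrium, m × 9.8 × 1.4 = 853.8, so m = 853.8 / (9.8 × 1.4) = 62.2 kg.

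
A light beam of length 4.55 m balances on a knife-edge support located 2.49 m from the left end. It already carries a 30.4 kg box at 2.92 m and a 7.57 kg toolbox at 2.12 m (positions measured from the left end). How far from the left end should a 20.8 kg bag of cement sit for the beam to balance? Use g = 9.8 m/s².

x ≈ 2 m from the left end

Taking torques about the knife-edge support (at 2.49 m from the left end):
Box: 30.4 × 9.8 = 297.9 N down at 2.92 m → arm 0.43 m, τ = 297.9 × 0.43 = 128.1 N·m clockwise.
Toolbox: 7.57 × 9.8 = 74.19 N down at 2.12 m → arm 0.37 m, τ = 74.19 × 0.37 = 27.45 N·m counterclockwise.
Net moment of existing loads = 100.6 N·m clockwise.
The bag of cement weighs 20.8 × 9.8 = 203.8 N and must supply an equal counterclockwise moment, so its lever arm about the knife-edge support is 100.6 / 203.8 = 0.494 m.
That puts it at 2.49 − 0.494 = 2 m from the left end.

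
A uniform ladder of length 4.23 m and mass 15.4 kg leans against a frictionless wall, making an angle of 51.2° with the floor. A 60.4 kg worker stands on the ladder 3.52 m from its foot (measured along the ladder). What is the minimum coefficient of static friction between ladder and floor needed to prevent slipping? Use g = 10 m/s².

Take moments about the foot of the ladder.
Ladder weight 15.4×10 = 154 N acts at 2.115 m along the ladder; its horizontal arm is 2.115·cos51.2° = 1.325 m → τ = 204 N·m clockwise.
Worker: 60.4×10 = 604 N at 3.52 m → arm 2.206 m → τ = 1332 N·m clockwise.
Wall normal N acts horizontally at the top; its moment arm is the height L sinθ = 4.23·sin51.2° = 3.297 m, counterclockwise.
Στ = 0 ⇒ N × 3.297 = 1536 ⇒ N = 465.9 N.
ΣFx = 0 ⇒ f = N_wall = 465.9 N. ΣFy = 0 ⇒ N_floor = 758 N.
μ_min = f / N_floor = 465.9 / 758 = 0.615.

μ_min ≈ 0.615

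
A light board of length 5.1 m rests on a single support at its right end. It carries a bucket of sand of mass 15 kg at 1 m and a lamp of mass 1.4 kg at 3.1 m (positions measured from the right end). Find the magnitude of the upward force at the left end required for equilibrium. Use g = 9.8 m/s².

F ≈ 37.2 N

Taking torques about the right end:
Bucket of sand: 15 × 9.8 = 147 N down at 1 m → arm 1 m, τ = 147 × 1 = 147 N·m counterclockwise.
Lamp: 1.4 × 9.8 = 13.72 N down at 3.1 m → arm 3.1 m, τ = 13.72 × 3.1 = 42.53 N·m counterclockwise.
Net moment of the loads = 189.5 N·m counterclockwise.
The upward force F acts at the left end, arm 5.1 m, giving F × 5.1 clockwise.
Στ = 0 ⇒ F × 5.1 = 189.5 ⇒ F = 189.5 / 5.1 = 37.2 N.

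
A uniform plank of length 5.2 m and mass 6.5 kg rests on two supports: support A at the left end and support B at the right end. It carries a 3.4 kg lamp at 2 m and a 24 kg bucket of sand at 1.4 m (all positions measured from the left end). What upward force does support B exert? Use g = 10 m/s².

R_B ≈ 110 N

Taking torques about support A:
Beam weight: 6.5 × 10 = 65 N down at 2.6 m → arm 2.6 m, τ = 65 × 2.6 = 169 N·m clockwise.
Lamp: 3.4 × 10 = 34 N down at 2 m → arm 2 m, τ = 34 × 2 = 68 N·m clockwise.
Bucket of sand: 24 × 10 = 240 N down at 1.4 m → arm 1.4 m, τ = 240 × 1.4 = 336 N·m clockwise.
Net load moment about support A = 573 N·m clockwise.
Reaction R at support B is upward at 5.2 m, arm 5.2 m → moment R × 5.2 counterclockwise.
For rotational equilibrium, R × 5.2 = 573, so R = 110 N.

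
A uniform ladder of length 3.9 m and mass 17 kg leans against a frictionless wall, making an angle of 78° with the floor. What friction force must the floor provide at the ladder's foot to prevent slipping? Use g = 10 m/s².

f ≈ 18.1 N

Choose the foot of the ladder as the axis so the floor normal and friction both act there and drop out.
Ladder weight 17×10 = 170 N acts at 1.95 m along the ladder; its horizontal arm is 1.95·cos78° = 0.4054 m → τ = 68.92 N·m clockwise.
Wall normal N acts horizontally at the top; its moment arm is the height L sinθ = 3.9·sin78° = 3.815 m, counterclockwise.
Balancing moments: N × 3.815 = 68.92, giving N = 18.1 N.
ΣFx = 0: friction at the foot balances the wall's push, so f = N_wall = 18.1 N.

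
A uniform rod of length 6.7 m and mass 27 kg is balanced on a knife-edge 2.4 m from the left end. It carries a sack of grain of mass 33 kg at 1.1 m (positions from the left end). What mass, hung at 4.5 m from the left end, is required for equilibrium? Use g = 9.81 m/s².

m ≈ 8.21 kg

Take moments about the knife-edge (at 2.4 m from the left end).
Beam weight: 27 × 9.81 = 264.9 N down at 3.35 m → arm 0.95 m, τ = 264.9 × 0.95 = 251.7 N·m clockwise.
Sack of grain: 33 × 9.81 = 323.7 N down at 1.1 m → arm 1.3 m, τ = 323.7 × 1.3 = 420.8 N·m counterclockwise.
Net moment of known loads = 169.1 N·m counterclockwise.
An unknown mass m at 4.5 m has arm 2.1 m; its moment is m·g·2.1 clockwise.
Balancing moments: m × 9.81 × 2.1 = 169.1, giving m = 169.1 / (9.81 × 2.1) = 8.21 kg.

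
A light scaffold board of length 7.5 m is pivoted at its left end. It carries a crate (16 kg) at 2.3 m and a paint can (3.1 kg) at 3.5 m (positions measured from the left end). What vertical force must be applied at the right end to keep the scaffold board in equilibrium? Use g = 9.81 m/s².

F ≈ 62.3 N

About the left end:
Crate: 16 × 9.81 = 157 N down at 2.3 m → arm 2.3 m, τ = 157 × 2.3 = 361.1 N·m clockwise.
Paint can: 3.1 × 9.81 = 30.41 N down at 3.5 m → arm 3.5 m, τ = 30.41 × 3.5 = 106.4 N·m clockwise.
Net moment of the loads = 467.5 N·m clockwise.
The upward force F acts at the right end, arm 7.5 m, giving F × 7.5 counterclockwise.
Balancing moments: F × 7.5 = 467.5, giving F = 467.5 / 7.5 = 62.3 N.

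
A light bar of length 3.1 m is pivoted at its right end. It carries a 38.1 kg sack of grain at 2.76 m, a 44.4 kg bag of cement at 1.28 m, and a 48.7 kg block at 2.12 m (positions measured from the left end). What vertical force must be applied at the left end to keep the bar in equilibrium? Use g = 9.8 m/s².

Choose the right end as the axis so the unknown pivot reaction has zero arm there.
Sack of grain: 38.1 × 9.8 = 373.4 N down at 2.76 m → arm 0.34 m, τ = 373.4 × 0.34 = 127 N·m counterclockwise.
Bag of cement: 44.4 × 9.8 = 435.1 N down at 1.28 m → arm 1.82 m, τ = 435.1 × 1.82 = 791.9 N·m counterclockwise.
Block: 48.7 × 9.8 = 477.3 N down at 2.12 m → arm 0.98 m, τ = 477.3 × 0.98 = 467.8 N·m counterclockwise.
Net moment of the loads = 1387 N·m counterclockwise.
The upward force F acts at the left end, arm 3.1 m, giving F × 3.1 clockwise.
Balancing moments: F × 3.1 = 1387, giving F = 1387 / 3.1 = 447 N.

F ≈ 447 N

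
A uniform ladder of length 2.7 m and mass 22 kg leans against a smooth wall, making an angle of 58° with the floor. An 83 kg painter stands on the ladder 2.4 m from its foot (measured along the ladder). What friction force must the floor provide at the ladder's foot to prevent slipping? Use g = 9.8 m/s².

f ≈ 519 N

Take moments about the foot of the ladder.
Ladder weight 22×9.8 = 215.6 N acts at 1.35 m along the ladder; its horizontal arm is 1.35·cos58° = 0.7154 m → τ = 154.2 N·m clockwise.
Painter: 83×9.8 = 813.4 N at 2.4 m → arm 1.272 m → τ = 1035 N·m clockwise.
Wall normal N acts horizontally at the top; its moment arm is the height L sinθ = 2.7·sin58° = 2.29 m, counterclockwise.
For rotational equilibrium, N × 2.29 = 1189, so N = 519 N.
ΣFx = 0: friction at the foot balances the wall's push, so f = N_wall = 519 N.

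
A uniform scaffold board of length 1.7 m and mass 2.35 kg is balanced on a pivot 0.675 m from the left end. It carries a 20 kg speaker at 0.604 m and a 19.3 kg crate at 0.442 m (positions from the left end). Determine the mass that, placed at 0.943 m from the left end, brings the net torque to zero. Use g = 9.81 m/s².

About the pivot (at 0.675 m from the left end):
Beam weight: 2.35 × 9.81 = 23.05 N down at 0.85 m → arm 0.175 m, τ = 23.05 × 0.175 = 4.034 N·m clockwise.
Speaker: 20 × 9.81 = 196.2 N down at 0.604 m → arm 0.071 m, τ = 196.2 × 0.071 = 13.93 N·m counterclockwise.
Crate: 19.3 × 9.81 = 189.3 N down at 0.442 m → arm 0.233 m, τ = 189.3 × 0.233 = 44.11 N·m counterclockwise.
Net moment of known loads = 54.01 N·m counterclockwise.
An unknown mass m at 0.943 m has arm 0.268 m; its moment is m·g·0.268 clockwise.
For rotational equilibrium, m × 9.81 × 0.268 = 54.01, so m = 54.01 / (9.81 × 0.268) = 20.5 kg.

m ≈ 20.5 kg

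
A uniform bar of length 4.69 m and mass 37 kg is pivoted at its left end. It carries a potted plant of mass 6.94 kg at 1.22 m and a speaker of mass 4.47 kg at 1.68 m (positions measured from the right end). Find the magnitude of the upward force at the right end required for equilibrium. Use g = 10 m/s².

Sum moments about the left end (the unknown pivot reaction has zero arm there).
Beam weight: 37 × 10 = 370 N down at 2.345 m → arm 2.345 m, τ = 370 × 2.345 = 867.7 N·m clockwise.
Potted plant: 6.94 × 10 = 69.4 N down at 1.22 m → arm 3.47 m, τ = 69.4 × 3.47 = 240.8 N·m clockwise.
Speaker: 4.47 × 10 = 44.7 N down at 1.68 m → arm 3.01 m, τ = 44.7 × 3.01 = 134.5 N·m clockwise.
Net moment of the loads = 1243 N·m clockwise.
The upward force F acts at the right end, arm 4.69 m, giving F × 4.69 counterclockwise.
Στ = 0 ⇒ F × 4.69 = 1243 ⇒ F = 1243 / 4.69 = 265 N.

F ≈ 265 N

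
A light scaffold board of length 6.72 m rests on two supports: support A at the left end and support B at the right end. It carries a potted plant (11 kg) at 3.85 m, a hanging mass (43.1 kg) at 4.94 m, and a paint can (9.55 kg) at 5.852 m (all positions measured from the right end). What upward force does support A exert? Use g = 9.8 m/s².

Take moments about support B.
Potted plant: 11 × 9.8 = 107.8 N down at 3.85 m → arm 3.85 m, τ = 107.8 × 3.85 = 415 N·m counterclockwise.
Hanging mass: 43.1 × 9.8 = 422.4 N down at 4.94 m → arm 4.94 m, τ = 422.4 × 4.94 = 2087 N·m counterclockwise.
Paint can: 9.55 × 9.8 = 93.59 N down at 5.852 m → arm 5.852 m, τ = 93.59 × 5.852 = 547.7 N·m counterclockwise.
Net load moment about support B = 3050 N·m counterclockwise.
Reaction R at support A is upward at 6.72 m, arm 6.72 m → moment R × 6.72 clockwise.
Balancing moments: R × 6.72 = 3050, giving R = 454 N.

R_A ≈ 454 N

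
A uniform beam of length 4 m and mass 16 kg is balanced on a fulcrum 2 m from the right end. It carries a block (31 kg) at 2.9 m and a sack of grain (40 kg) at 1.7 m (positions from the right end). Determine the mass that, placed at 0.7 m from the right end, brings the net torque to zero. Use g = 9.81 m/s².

Sum moments about the fulcrum (at 2 m from the right end) (the support reaction has zero arm there).
Beam weight: acts at the fulcrum, moment arm 0 → no torque.
Block: 31 × 9.81 = 304.1 N down at 2.9 m → arm 0.9 m, τ = 304.1 × 0.9 = 273.7 N·m counterclockwise.
Sack of grain: 40 × 9.81 = 392.4 N down at 1.7 m → arm 0.3 m, τ = 392.4 × 0.3 = 117.7 N·m clockwise.
Net moment of known loads = 156 N·m counterclockwise.
An unknown mass m at 0.7 m has arm 1.3 m; its moment is m·g·1.3 clockwise.
Στ = 0 ⇒ m × 9.81 × 1.3 = 156 ⇒ m = 156 / (9.81 × 1.3) = 12.2 kg.

m ≈ 12.2 kg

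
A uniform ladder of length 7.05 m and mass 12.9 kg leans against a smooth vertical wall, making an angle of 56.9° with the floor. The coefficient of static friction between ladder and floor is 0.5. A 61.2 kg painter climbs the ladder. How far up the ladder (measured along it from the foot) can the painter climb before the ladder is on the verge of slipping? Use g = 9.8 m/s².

Taking torques about the foot of the ladder:
Ladder weight 12.9×9.8 = 126.4 N acts at 3.525 m along the ladder; its horizontal arm is 3.525·cos56.9° = 1.925 m → τ = 243.3 N·m clockwise.
Painter weight 61.2×9.8 = 599.8 N at distance d → arm d·cos56.9° → τ = 599.8·d·0.5461 clockwise.
Wall normal N at the top has arm L sinθ = 5.906 m counterclockwise, so Στ = 0 gives N·5.906 = 243.3 + 327.6·d.
ΣFy = 0 ⇒ N_floor = 726.2 N, so the maximum friction is μ_s·N_floor = 0.5×726.2 = 363.1 N. ΣFx = 0 ⇒ N_wall = f, so at the slipping point N = 363.1 N.
Substituting: 363.1×5.906 = 243.3 + 327.6·d ⇒ d = (2144 − 243.3) / 327.6 = 5.8 m.

d ≈ 5.8 m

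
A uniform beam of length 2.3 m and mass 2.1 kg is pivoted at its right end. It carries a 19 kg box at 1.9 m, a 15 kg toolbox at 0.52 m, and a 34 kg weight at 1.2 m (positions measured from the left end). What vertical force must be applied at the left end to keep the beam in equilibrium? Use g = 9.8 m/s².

F ≈ 316 N

Choose the right end as the axis so the unknown pivot reaction has zero arm there.
Beam weight: 2.1 × 9.8 = 20.58 N down at 1.15 m → arm 1.15 m, τ = 20.58 × 1.15 = 23.67 N·m counterclockwise.
Box: 19 × 9.8 = 186.2 N down at 1.9 m → arm 0.4 m, τ = 186.2 × 0.4 = 74.48 N·m counterclockwise.
Toolbox: 15 × 9.8 = 147 N down at 0.52 m → arm 1.78 m, τ = 147 × 1.78 = 261.7 N·m counterclockwise.
Weight: 34 × 9.8 = 333.2 N down at 1.2 m → arm 1.1 m, τ = 333.2 × 1.1 = 366.5 N·m counterclockwise.
Net moment of the loads = 726.4 N·m counterclockwise.
The upward force F acts at the left end, arm 2.3 m, giving F × 2.3 clockwise.
Setting net torque to zero: F × 2.3 = 726.4 → F = 726.4 / 2.3 = 316 N.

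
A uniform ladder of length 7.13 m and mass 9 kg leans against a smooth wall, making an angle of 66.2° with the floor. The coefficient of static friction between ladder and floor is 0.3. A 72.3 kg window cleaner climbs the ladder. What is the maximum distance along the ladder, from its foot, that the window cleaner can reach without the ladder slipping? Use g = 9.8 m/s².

About the foot of the ladder:
Ladder weight 9×9.8 = 88.2 N acts at 3.565 m along the ladder; its horizontal arm is 3.565·cos66.2° = 1.439 m → τ = 126.9 N·m clockwise.
Window cleaner weight 72.3×9.8 = 708.5 N at distance d → arm d·cos66.2° → τ = 708.5·d·0.4035 clockwise.
Wall normal N at the top has arm L sinθ = 6.524 m counterclockwise, so Στ = 0 gives N·6.524 = 126.9 + 285.9·d.
ΣFy = 0 ⇒ N_floor = 796.7 N, so the maximum friction is μ_s·N_floor = 0.3×796.7 = 239 N. ΣFx = 0 ⇒ N_wall = f, so at the slipping point N = 239 N.
Substituting: 239×6.524 = 126.9 + 285.9·d ⇒ d = (1559 − 126.9) / 285.9 = 5.01 m.

d ≈ 5.01 m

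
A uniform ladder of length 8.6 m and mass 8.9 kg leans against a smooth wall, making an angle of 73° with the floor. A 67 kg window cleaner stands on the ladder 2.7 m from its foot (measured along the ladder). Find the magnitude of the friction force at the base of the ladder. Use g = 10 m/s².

About the foot of the ladder:
Ladder weight 8.9×10 = 89 N acts at 4.3 m along the ladder; its horizontal arm is 4.3·cos73° = 1.257 m → τ = 111.9 N·m clockwise.
Window cleaner: 67×10 = 670 N at 2.7 m → arm 0.7894 m → τ = 528.9 N·m clockwise.
Wall normal N acts horizontally at the top; its moment arm is the height L sinθ = 8.6·sin73° = 8.224 m, counterclockwise.
For rotational equilibrium, N × 8.224 = 640.8, so N = 77.9 N.
ΣFx = 0: friction at the foot balances the wall's push, so f = N_wall = 77.9 N.

f ≈ 77.9 N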